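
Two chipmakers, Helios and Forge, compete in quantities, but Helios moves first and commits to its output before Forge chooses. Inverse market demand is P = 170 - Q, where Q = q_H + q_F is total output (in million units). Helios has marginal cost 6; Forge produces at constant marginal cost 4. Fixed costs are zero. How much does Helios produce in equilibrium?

The follower Forge best-responds to any q_H: π_F = (170 - Q)q_F - 4q_F.
Follower FOC: 166 - q_H - 2q_F = 0, so q_F(q_H) = (166 - q_H)/2.
The leader anticipates this reaction. Substituting into P = 170 - Q gives P = 87 - (1/2)q_H, so π_H = (87 - (1/2)q_H)q_H - 6q_H.
Leader FOC: 81 - q_H = 0, so q_H = 81.
Then q_F = (166 - 81)/2 = 85/2.

81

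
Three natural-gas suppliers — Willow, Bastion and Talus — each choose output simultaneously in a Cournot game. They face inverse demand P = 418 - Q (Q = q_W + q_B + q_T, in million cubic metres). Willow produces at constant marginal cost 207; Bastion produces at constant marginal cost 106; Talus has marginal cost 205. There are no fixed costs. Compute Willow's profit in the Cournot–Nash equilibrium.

Willow's profit: π_W = (418 - Q)q_W - (207q_W). Setting ∂π_W/∂q_W = 0: 211 - 2q_W - (q_B + q_T) = 0.
Bastion's profit: π_B = (418 - Q)q_B - (106q_B). Setting ∂π_B/∂q_B = 0: 312 - 2q_B - (q_W + q_T) = 0.
Talus's profit: π_T = (418 - Q)q_T - (205q_T). Setting ∂π_T/∂q_T = 0: 213 - 2q_T - (q_W + q_B) = 0.
Summing all 3 equations gives 736 − 4Q = 0, hence Q = 184.
Back-substituting: q_W = (211 − 184) = 27, q_B = (312 − 184) = 128, q_T = (213 − 184) = 29.
Price P = 418 - 184 = 234.
Willow's profit: (234 - 207)·27 = 729.

729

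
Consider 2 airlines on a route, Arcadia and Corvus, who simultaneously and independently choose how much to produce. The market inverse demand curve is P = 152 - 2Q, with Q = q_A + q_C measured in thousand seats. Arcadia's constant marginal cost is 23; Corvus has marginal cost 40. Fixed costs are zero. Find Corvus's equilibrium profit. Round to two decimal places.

Arcadia's profit: π_A = (152 - 2Q)q_A - (23q_A). Setting ∂π_A/∂q_A = 0: 129 - 4q_A - 2(q_C) = 0.
Corvus's profit: π_C = (152 - 2Q)q_C - (40q_C). Setting ∂π_C/∂q_C = 0: 112 - 4q_C - 2(q_A) = 0.
Rearranging gives the reaction functions q_A = (129 - 2q_C)/4 and q_C = (112 - 2q_A)/4.
Solving the pair: q_A = 73/3, q_C = 95/6.
Price P = 152 - 2·(241/6) = 215/3.
Corvus's profit: (215/3 - 40)·(95/6) = 501.3889.

501.39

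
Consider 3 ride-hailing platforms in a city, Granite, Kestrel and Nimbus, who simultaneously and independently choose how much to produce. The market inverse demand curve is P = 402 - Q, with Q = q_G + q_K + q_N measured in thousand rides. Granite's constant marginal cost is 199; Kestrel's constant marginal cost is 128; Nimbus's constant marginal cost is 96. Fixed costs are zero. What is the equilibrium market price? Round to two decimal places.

206.25

Granite's profit: π_G = (402 - Q)q_G - (199q_G). Setting ∂π_G/∂q_G = 0: 203 - 2q_G - (q_K + q_N) = 0.
Kestrel's first-order condition: 274 - 2q_K - (q_G + q_N) = 0.
Nimbus's first-order condition: 306 - 2q_N - (q_G + q_K) = 0.
Adding the 3 first-order conditions: 783 − 4Q = 0, so Q = 783/4.
Back-substituting: q_G = (203 − 783/4) = 29/4, q_K = (274 − 783/4) = 313/4, q_N = (306 − 783/4) = 441/4.
Total output Q = 783/4, so price P = 402 - 783/4 = 825/4.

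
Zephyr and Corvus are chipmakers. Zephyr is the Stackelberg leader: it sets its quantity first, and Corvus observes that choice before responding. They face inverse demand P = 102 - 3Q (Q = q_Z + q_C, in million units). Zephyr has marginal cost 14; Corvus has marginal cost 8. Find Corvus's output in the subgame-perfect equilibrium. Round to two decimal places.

The follower Corvus best-responds to any q_Z: π_C = (102 - 3Q)q_C - 8q_C.
∂π_C/∂q_C = 94 - 3q_Z - 6q_C = 0 gives the reaction function q_C = (94 - 3q_Z)/6.
The leader anticipates this reaction. Substituting into P = 102 - 3Q gives P = 55 - (3/2)q_Z, so π_Z = (55 - (3/2)q_Z)q_Z - 14q_Z.
The leader's first-order condition 41 - 3q_Z = 0 yields q_Z = 41/3.
Then q_C = (94 - 3·(41/3))/6 = 53/6.

8.83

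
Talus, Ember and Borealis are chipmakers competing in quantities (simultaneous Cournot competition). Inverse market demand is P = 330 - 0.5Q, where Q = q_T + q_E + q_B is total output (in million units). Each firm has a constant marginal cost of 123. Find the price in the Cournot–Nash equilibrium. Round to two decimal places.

A representative firm's profit is π_i = q_i(330 - 0.5Q) - 123q_i.
First-order condition (treating rivals' output as given): 207 - q_i - (1/2)·Σ_{j≠i} q_j = 0.
By symmetry each firm produces the same amount; substituting Σ_{j≠i} q_j = 2q_i yields q_i = 207/2.
Total output Q = 621/2, so price P = 330 - (1/2)·(621/2) = 699/4.

174.75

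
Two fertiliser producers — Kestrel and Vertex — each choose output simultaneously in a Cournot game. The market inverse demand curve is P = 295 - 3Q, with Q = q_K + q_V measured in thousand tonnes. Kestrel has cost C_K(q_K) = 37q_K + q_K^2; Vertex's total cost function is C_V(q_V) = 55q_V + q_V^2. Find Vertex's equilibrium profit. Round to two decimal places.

Kestrel's profit: π_K = (295 - 3Q)q_K - (37q_K + q_K²). Setting ∂π_K/∂q_K = 0: 258 - 8q_K - 3(q_V) = 0.
Vertex's profit: π_V = (295 - 3Q)q_V - (55q_V + q_V²). Setting ∂π_V/∂q_V = 0: 240 - 8q_V - 3(q_K) = 0.
Rearranging gives the reaction functions q_K = (258 - 3q_V)/8 and q_V = (240 - 3q_K)/8.
Solving the pair: q_K = 1344/55, q_V = 1146/55.
Price P = 295 - 3·(498/11) = 1751/11.
Vertex's profit: (1751/11)·(1146/55) - 55·(1146/55) - (1146/55)² = 1736.6162.

1736.62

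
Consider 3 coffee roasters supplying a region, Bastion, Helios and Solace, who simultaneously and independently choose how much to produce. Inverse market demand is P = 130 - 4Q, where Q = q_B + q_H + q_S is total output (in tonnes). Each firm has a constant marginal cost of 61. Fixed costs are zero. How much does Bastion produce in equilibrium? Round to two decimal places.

4.31

A representative firm's profit is π_i = q_i(130 - 4Q) - 61q_i.
Setting ∂π_i/∂q_i = 0 with rivals' quantities fixed: 69 - 8q_i - 4·Σ_{j≠i} q_j = 0.
With identical firms every q_j equals q_i, so Σ_{j≠i} q_j = 2q_i and 69 = 16q_i, giving q_i = 69/16.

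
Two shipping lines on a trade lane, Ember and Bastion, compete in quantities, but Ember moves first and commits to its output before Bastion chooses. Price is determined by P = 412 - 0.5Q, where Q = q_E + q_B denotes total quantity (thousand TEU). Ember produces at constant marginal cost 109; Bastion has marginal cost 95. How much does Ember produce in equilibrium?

The follower Bastion best-responds to any q_E: π_B = (412 - 0.5Q)q_B - 95q_B.
Setting the follower's marginal profit to zero, 317 - (1/2)q_E - q_B = 0, i.e. q_B = (317 - (1/2)q_E).
Ember substitutes q_B(q_E) into its own profit: π_E = q_E(412 - (1/2)q_E - (317 - (1/2)q_E)/2) - 109q_E = (507/2 - (1/4)q_E)q_E - 109q_E.
The leader's first-order condition 289/2 - (1/2)q_E = 0 yields q_E = 289.
Then q_B = (317 - (1/2)·289) = 345/2.

289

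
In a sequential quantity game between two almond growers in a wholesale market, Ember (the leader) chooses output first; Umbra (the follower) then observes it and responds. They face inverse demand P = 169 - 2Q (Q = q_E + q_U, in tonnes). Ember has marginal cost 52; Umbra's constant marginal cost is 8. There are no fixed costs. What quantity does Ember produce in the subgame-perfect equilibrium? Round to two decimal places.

The follower Umbra best-responds to any q_E: π_U = (169 - 2Q)q_U - 8q_U.
∂π_U/∂q_U = 161 - 2q_E - 4q_U = 0 gives the reaction function q_U = (161 - 2q_E)/4.
The leader anticipates this reaction. Substituting into P = 169 - 2Q gives P = 177/2 - q_E, so π_E = (177/2 - q_E)q_E - 52q_E.
Leader FOC: 73/2 - 2q_E = 0, so q_E = 73/4.
Then q_U = (161 - 2·(73/4))/4 = 249/8.

18.25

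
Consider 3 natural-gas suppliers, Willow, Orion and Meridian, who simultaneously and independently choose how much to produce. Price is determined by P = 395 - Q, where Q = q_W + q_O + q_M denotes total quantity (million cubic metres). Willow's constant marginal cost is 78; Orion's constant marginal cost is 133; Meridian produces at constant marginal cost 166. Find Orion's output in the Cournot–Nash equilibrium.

Willow's profit: π_W = (395 - Q)q_W - (78q_W). Setting ∂π_W/∂q_W = 0: 317 - 2q_W - (q_O + q_M) = 0.
Orion's profit: π_O = (395 - Q)q_O - (133q_O). Setting ∂π_O/∂q_O = 0: 262 - 2q_O - (q_W + q_M) = 0.
Meridian's first-order condition: 229 - 2q_M - (q_W + q_O) = 0.
Summing all 3 equations gives 808 − 4Q = 0, hence Q = 202.
Back-substituting: q_W = (317 − 202) = 115, q_O = (262 − 202) = 60, q_M = (229 − 202) = 27.

60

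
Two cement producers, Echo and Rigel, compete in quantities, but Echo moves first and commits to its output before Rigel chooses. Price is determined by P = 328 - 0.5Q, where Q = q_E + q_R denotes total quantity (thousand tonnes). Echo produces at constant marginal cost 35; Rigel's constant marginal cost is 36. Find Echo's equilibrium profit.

Solve by backward induction. Given q_E, the follower Rigel maximises π_R = (328 - (1/2)q_E - (1/2)q_R)q_R - 36q_R.
∂π_R/∂q_R = 292 - (1/2)q_E - q_R = 0 gives the reaction function q_R = (292 - (1/2)q_E).
The leader anticipates this reaction. Substituting into P = 328 - 0.5Q gives P = 182 - (1/4)q_E, so π_E = (182 - (1/4)q_E)q_E - 35q_E.
Maximising: ∂π_E/∂q_E = 147 - (1/2)q_E = 0, giving q_E = 294.
Then q_R = (292 - (1/2)·294) = 145.
Price P = 328 - (1/2)·439 = 217/2.
Echo's profit: (217/2 - 35)·294 = 21609.

21609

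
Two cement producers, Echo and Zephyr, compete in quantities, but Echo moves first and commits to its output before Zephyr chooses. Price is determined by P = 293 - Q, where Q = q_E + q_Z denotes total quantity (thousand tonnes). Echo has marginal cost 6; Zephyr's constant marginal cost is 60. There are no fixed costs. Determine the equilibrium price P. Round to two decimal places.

91.25

Solve by backward induction. Given q_E, the follower Zephyr maximises π_Z = (293 - q_E - q_Z)q_Z - 60q_Z.
Setting the follower's marginal profit to zero, 233 - q_E - 2q_Z = 0, i.e. q_Z = (233 - q_E)/2.
Echo substitutes q_Z(q_E) into its own profit: π_E = q_E(293 - q_E - (233 - q_E)/2) - 6q_E = (353/2 - (1/2)q_E)q_E - 6q_E.
Leader FOC: 341/2 - q_E = 0, so q_E = 341/2.
Then q_Z = (233 - 341/2)/2 = 125/4.
Total output Q = 807/4, so price P = 293 - 807/4 = 365/4.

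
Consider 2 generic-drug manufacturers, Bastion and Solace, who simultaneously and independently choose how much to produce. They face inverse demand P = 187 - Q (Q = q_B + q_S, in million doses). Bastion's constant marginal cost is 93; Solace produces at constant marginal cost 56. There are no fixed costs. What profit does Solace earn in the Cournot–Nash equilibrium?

3136

Bastion's profit: π_B = (187 - Q)q_B - (93q_B). Setting ∂π_B/∂q_B = 0: 94 - 2q_B - (q_S) = 0.
Solace's first-order condition: 131 - 2q_S - (q_B) = 0.
Rearranging gives the reaction functions q_B = (94 - q_S)/2 and q_S = (131 - q_B)/2.
Solving the pair: q_B = 19, q_S = 56.
Price P = 187 - 75 = 112.
Solace's profit: (112 - 56)·56 = 3136.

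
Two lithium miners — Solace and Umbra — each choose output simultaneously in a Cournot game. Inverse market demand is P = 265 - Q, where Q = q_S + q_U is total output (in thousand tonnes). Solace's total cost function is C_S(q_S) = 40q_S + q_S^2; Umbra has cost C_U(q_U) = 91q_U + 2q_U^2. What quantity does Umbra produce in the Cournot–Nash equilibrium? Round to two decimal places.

20.48

Solace's profit: π_S = (265 - Q)q_S - (40q_S + q_S²). Setting ∂π_S/∂q_S = 0: 225 - 4q_S - (q_U) = 0.
Umbra's profit: π_U = (265 - Q)q_U - (91q_U + 2q_U²). Setting ∂π_U/∂q_U = 0: 174 - 6q_U - (q_S) = 0.
Rearranging gives the reaction functions q_S = (225 - q_U)/4 and q_U = (174 - q_S)/6.
Substituting one into the other gives q_S = 1176/23 and q_U = 471/23.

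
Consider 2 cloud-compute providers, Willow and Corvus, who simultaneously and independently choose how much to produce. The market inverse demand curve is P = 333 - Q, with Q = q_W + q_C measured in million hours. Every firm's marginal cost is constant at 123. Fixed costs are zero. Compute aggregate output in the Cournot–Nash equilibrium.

A representative firm's profit is π_i = q_i(333 - Q) - 123q_i.
Setting ∂π_i/∂q_i = 0 with rivals' quantities fixed: 210 - 2q_i - q_j = 0.
With identical firms every q_j equals q_i, so q_j = q_i and 210 = 3q_i, giving q_i = 70.
Total output Q = 70 + 70 = 140.

140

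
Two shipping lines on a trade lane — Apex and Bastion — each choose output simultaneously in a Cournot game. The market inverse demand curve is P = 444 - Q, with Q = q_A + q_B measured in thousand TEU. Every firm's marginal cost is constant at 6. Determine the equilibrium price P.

152

Each firm earns π_i = (444 - Q)q_i - 6q_i.
First-order condition (treating rivals' output as given): 438 - 2q_i - q_j = 0.
By symmetry each firm produces the same amount; substituting q_j = q_i yields q_i = 438/3 = 146.
Total output Q = 292, so price P = 444 - 292 = 152.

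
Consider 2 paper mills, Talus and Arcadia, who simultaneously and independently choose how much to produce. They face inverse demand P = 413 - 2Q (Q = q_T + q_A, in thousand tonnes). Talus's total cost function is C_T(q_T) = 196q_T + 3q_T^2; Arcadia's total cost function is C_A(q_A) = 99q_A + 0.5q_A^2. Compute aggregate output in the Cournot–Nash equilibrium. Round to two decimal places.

68.76

Talus's profit: π_T = (413 - 2Q)q_T - (196q_T + 3q_T²). Setting ∂π_T/∂q_T = 0: 217 - 10q_T - 2(q_A) = 0.
Arcadia's first-order condition: 314 - 5q_A - 2(q_T) = 0.
So q_T = (217 - 2q_A)/10 and q_A = (314 - 2q_T)/5.
Substituting one into the other gives q_T = 457/46 and q_A = 1353/23.
Total output Q = 457/46 + 1353/23 = 68.7609.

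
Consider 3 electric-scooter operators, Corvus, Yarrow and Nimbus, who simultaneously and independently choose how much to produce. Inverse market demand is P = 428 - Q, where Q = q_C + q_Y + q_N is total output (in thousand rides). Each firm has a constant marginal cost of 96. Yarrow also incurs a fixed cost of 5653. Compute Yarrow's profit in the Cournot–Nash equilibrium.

1236

Each firm earns π_i = (428 - Q)q_i - 96q_i.
First-order condition (treating rivals' output as given): 332 - 2q_i - Σ_{j≠i} q_j = 0.
By symmetry each firm produces the same amount; substituting Σ_{j≠i} q_j = 2q_i yields q_i = 332/4 = 83.
Price P = 428 - 249 = 179.
Yarrow's profit: (179 - 96)·83 - 5653 = 1236.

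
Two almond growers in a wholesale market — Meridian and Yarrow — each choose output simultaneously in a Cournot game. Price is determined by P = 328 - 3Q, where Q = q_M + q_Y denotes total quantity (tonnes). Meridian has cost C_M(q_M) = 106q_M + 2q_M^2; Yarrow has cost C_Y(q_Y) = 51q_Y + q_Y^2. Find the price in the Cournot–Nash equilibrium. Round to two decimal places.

Meridian's profit: π_M = (328 - 3Q)q_M - (106q_M + 2q_M²). Setting ∂π_M/∂q_M = 0: 222 - 10q_M - 3(q_Y) = 0.
Yarrow's first-order condition: 277 - 8q_Y - 3(q_M) = 0.
So q_M = (222 - 3q_Y)/10 and q_Y = (277 - 3q_M)/8.
Substituting one into the other gives q_M = 945/71 and q_Y = 29.6338.
Total output Q = 42.9437, so price P = 328 - 3·42.9437 = 199.1690.

199.17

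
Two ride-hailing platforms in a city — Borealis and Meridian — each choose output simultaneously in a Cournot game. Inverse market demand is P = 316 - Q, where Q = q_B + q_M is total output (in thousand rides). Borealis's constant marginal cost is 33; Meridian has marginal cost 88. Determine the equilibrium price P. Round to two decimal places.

Borealis's profit: π_B = (316 - Q)q_B - (33q_B). Setting ∂π_B/∂q_B = 0: 283 - 2q_B - (q_M) = 0.
Meridian's profit: π_M = (316 - Q)q_M - (88q_M). Setting ∂π_M/∂q_M = 0: 228 - 2q_M - (q_B) = 0.
Best responses: q_B = (283 - q_M)/2, q_M = (228 - q_B)/2.
Solving the pair: q_B = 338/3, q_M = 173/3.
Total output Q = 511/3, so price P = 316 - 511/3 = 437/3.

145.67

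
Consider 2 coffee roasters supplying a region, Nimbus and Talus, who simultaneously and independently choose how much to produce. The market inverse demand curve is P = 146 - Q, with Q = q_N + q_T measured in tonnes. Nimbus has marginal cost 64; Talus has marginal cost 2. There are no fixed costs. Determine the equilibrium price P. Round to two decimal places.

70.67

Nimbus's profit: π_N = (146 - Q)q_N - (64q_N). Setting ∂π_N/∂q_N = 0: 82 - 2q_N - (q_T) = 0.
Talus's first-order condition: 144 - 2q_T - (q_N) = 0.
Rearranging gives the reaction functions q_N = (82 - q_T)/2 and q_T = (144 - q_N)/2.
Substituting one into the other gives q_N = 20/3 and q_T = 206/3.
Total output Q = 226/3, so price P = 146 - 226/3 = 212/3.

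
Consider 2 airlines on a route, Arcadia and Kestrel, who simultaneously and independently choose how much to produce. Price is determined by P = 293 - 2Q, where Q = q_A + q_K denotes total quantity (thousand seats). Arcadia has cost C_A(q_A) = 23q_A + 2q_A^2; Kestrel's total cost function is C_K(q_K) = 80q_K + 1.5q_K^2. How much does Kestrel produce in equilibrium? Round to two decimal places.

Arcadia's profit: π_A = (293 - 2Q)q_A - (23q_A + 2q_A²). Setting ∂π_A/∂q_A = 0: 270 - 8q_A - 2(q_K) = 0.
Kestrel's profit: π_K = (293 - 2Q)q_K - (80q_K + (3/2)q_K²). Setting ∂π_K/∂q_K = 0: 213 - 7q_K - 2(q_A) = 0.
Best responses: q_A = (270 - 2q_K)/8, q_K = (213 - 2q_A)/7.
Solving the pair: q_A = 366/13, q_K = 291/13.

22.38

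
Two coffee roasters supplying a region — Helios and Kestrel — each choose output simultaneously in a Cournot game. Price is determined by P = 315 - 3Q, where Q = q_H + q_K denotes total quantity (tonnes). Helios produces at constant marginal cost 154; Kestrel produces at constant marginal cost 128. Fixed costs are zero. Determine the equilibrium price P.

Helios's profit: π_H = (315 - 3Q)q_H - (154q_H). Setting ∂π_H/∂q_H = 0: 161 - 6q_H - 3(q_K) = 0.
Kestrel's first-order condition: 187 - 6q_K - 3(q_H) = 0.
So q_H = (161 - 3q_K)/6 and q_K = (187 - 3q_H)/6.
Solving the pair: q_H = 15, q_K = 71/3.
Total output Q = 116/3, so price P = 315 - 3·(116/3) = 199.

199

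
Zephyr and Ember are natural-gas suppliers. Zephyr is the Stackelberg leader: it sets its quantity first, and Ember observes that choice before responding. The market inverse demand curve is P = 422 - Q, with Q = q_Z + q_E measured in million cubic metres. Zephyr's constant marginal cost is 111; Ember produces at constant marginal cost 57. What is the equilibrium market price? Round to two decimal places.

175.25

Solve by backward induction. Given q_Z, the follower Ember maximises π_E = (422 - q_Z - q_E)q_E - 57q_E.
∂π_E/∂q_E = 365 - q_Z - 2q_E = 0 gives the reaction function q_E = (365 - q_Z)/2.
Zephyr substitutes q_E(q_Z) into its own profit: π_Z = q_Z(422 - q_Z - (365 - q_Z)/2) - 111q_Z = (479/2 - (1/2)q_Z)q_Z - 111q_Z.
Maximising: ∂π_Z/∂q_Z = 257/2 - q_Z = 0, giving q_Z = 257/2.
Then q_E = (365 - 257/2)/2 = 473/4.
Total output Q = 987/4, so price P = 422 - 987/4 = 701/4.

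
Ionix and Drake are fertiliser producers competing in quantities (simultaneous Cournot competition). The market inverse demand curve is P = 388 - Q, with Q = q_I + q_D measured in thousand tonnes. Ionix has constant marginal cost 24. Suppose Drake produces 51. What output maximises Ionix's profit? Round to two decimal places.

With the rival's output fixed at 51, Ionix's profit is π_I = (388 - 51 - q_I)q_I - (24q_I) = (337 - q_I)q_I - (24q_I).
∂π_I/∂q_I = 313 - 2q_I = 0, so q_I = 313/2.

156.50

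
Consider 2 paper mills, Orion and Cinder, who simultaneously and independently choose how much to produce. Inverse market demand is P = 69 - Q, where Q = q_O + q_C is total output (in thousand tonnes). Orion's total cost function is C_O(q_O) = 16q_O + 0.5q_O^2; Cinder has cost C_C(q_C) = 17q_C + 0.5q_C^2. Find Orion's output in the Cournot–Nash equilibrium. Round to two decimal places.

13.38

Orion's profit: π_O = (69 - Q)q_O - (16q_O + (1/2)q_O²). Setting ∂π_O/∂q_O = 0: 53 - 3q_O - (q_C) = 0.
Cinder's profit: π_C = (69 - Q)q_C - (17q_C + (1/2)q_C²). Setting ∂π_C/∂q_C = 0: 52 - 3q_C - (q_O) = 0.
So q_O = (53 - q_C)/3 and q_C = (52 - q_O)/3.
Solving the pair: q_O = 107/8, q_C = 103/8.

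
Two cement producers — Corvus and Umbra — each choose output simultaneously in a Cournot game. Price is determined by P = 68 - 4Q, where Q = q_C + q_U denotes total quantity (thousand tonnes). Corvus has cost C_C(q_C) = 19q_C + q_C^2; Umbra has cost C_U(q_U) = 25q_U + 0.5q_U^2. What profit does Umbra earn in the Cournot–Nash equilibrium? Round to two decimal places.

45.00

Corvus's profit: π_C = (68 - 4Q)q_C - (19q_C + q_C²). Setting ∂π_C/∂q_C = 0: 49 - 10q_C - 4(q_U) = 0.
Umbra's first-order condition: 43 - 9q_U - 4(q_C) = 0.
Rearranging gives the reaction functions q_C = (49 - 4q_U)/10 and q_U = (43 - 4q_C)/9.
Substituting one into the other gives q_C = 269/74 and q_U = 117/37.
Price P = 68 - 4·(503/74) = 1510/37.
Umbra's profit: (1510/37)·(117/37) - 25·(117/37) - (1/2)(117/37)² = 44.9967.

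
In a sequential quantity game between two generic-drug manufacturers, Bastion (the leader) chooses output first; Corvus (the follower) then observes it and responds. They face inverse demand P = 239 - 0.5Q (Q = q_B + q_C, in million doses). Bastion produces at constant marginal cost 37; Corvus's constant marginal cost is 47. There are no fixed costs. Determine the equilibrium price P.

Solve by backward induction. Given q_B, the follower Corvus maximises π_C = (239 - (1/2)q_B - (1/2)q_C)q_C - 47q_C.
Follower FOC: 192 - (1/2)q_B - q_C = 0, so q_C(q_B) = (192 - (1/2)q_B).
Bastion substitutes q_C(q_B) into its own profit: π_B = q_B(239 - (1/2)q_B - (192 - (1/2)q_B)/2) - 37q_B = (143 - (1/4)q_B)q_B - 37q_B.
Maximising: ∂π_B/∂q_B = 106 - (1/2)q_B = 0, giving q_B = 212.
Then q_C = (192 - (1/2)·212) = 86.
Total output Q = 298, so price P = 239 - (1/2)·298 = 90.

90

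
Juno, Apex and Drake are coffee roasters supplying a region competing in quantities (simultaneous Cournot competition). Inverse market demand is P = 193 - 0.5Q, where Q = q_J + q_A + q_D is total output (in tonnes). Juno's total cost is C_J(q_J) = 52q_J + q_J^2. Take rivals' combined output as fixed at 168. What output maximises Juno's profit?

With rivals' combined output fixed at 168, Juno's profit is π_J = (193 - (1/2)·168 - (1/2)q_J)q_J - (52q_J + q_J²) = (109 - (1/2)q_J)q_J - (52q_J + q_J²).
∂π_J/∂q_J = 57 - 3q_J = 0, so q_J = 19.

19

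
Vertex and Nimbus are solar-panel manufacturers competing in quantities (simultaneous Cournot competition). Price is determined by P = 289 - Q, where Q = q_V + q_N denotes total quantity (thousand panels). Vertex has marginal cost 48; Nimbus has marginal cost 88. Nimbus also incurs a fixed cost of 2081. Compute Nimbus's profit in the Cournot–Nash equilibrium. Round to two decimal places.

799.11

Vertex's profit: π_V = (289 - Q)q_V - (48q_V). Setting ∂π_V/∂q_V = 0: 241 - 2q_V - (q_N) = 0.
Nimbus's first-order condition: 201 - 2q_N - (q_V) = 0.
Best responses: q_V = (241 - q_N)/2, q_N = (201 - q_V)/2.
Solving the pair: q_V = 281/3, q_N = 161/3.
Price P = 289 - 442/3 = 425/3.
Nimbus's profit: (425/3 - 88)·(161/3) - 2081 = 799.1111.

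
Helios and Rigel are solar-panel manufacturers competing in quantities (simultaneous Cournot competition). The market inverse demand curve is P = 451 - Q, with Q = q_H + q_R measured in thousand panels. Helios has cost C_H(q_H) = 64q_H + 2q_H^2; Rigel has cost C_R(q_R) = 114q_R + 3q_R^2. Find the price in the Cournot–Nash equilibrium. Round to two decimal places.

Helios's profit: π_H = (451 - Q)q_H - (64q_H + 2q_H²). Setting ∂π_H/∂q_H = 0: 387 - 6q_H - (q_R) = 0.
Rigel's first-order condition: 337 - 8q_R - (q_H) = 0.
So q_H = (387 - q_R)/6 and q_R = (337 - q_H)/8.
Solving the pair: q_H = 58.7021, q_R = 1635/47.
Total output Q = 93.4894, so price P = 451 - 93.4894 = 357.5106.

357.51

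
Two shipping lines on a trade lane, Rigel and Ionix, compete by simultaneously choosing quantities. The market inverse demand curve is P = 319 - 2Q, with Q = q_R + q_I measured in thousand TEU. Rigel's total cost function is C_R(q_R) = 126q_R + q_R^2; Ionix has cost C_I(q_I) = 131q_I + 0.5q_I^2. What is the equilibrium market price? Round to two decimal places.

216.62

Rigel's profit: π_R = (319 - 2Q)q_R - (126q_R + q_R²). Setting ∂π_R/∂q_R = 0: 193 - 6q_R - 2(q_I) = 0.
Ionix's first-order condition: 188 - 5q_I - 2(q_R) = 0.
So q_R = (193 - 2q_I)/6 and q_I = (188 - 2q_R)/5.
Substituting one into the other gives q_R = 589/26 and q_I = 371/13.
Total output Q = 1331/26, so price P = 319 - 2·(1331/26) = 216.6154.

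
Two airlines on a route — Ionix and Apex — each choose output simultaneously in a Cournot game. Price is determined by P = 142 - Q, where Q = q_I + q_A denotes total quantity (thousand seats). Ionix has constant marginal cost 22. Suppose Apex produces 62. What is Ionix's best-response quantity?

29

With the rival's output fixed at 62, Ionix's profit is π_I = (142 - 62 - q_I)q_I - (22q_I) = (80 - q_I)q_I - (22q_I).
∂π_I/∂q_I = 58 - 2q_I = 0, so q_I = 29.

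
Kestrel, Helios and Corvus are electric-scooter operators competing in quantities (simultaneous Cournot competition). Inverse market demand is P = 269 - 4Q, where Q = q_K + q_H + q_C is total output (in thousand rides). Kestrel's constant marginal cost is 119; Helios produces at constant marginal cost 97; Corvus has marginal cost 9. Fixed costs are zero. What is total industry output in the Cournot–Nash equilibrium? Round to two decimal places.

36.38

Kestrel's profit: π_K = (269 - 4Q)q_K - (119q_K). Setting ∂π_K/∂q_K = 0: 150 - 8q_K - 4(q_H + q_C) = 0.
Helios's first-order condition: 172 - 8q_H - 4(q_K + q_C) = 0.
Corvus's first-order condition: 260 - 8q_C - 4(q_K + q_H) = 0.
Adding the 3 conditions: 582 − 8Q − 8Q = 0, i.e. Q = 291/8.
Back-substituting: q_K = (150 − 291/2)/4 = 9/8, q_H = (172 − 291/2)/4 = 53/8, q_C = (260 − 291/2)/4 = 229/8.
Total output Q = 9/8 + 53/8 + 229/8 = 291/8.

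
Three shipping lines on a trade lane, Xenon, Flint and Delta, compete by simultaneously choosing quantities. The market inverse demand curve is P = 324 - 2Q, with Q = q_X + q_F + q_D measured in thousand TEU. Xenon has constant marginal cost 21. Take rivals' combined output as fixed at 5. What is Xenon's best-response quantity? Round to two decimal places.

With rivals' combined output fixed at 5, Xenon's profit is π_X = (324 - 2·5 - 2q_X)q_X - (21q_X) = (314 - 2q_X)q_X - (21q_X).
∂π_X/∂q_X = 293 - 4q_X = 0, so q_X = 293/4.

73.25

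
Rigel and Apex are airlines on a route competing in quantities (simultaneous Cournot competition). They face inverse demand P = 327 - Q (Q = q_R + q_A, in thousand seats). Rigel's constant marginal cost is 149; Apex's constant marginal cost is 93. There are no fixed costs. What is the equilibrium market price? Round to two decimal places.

189.67

Rigel's profit: π_R = (327 - Q)q_R - (149q_R). Setting ∂π_R/∂q_R = 0: 178 - 2q_R - (q_A) = 0.
Apex's first-order condition: 234 - 2q_A - (q_R) = 0.
Rearranging gives the reaction functions q_R = (178 - q_A)/2 and q_A = (234 - q_R)/2.
Solving the pair: q_R = 122/3, q_A = 290/3.
Total output Q = 412/3, so price P = 327 - 412/3 = 569/3.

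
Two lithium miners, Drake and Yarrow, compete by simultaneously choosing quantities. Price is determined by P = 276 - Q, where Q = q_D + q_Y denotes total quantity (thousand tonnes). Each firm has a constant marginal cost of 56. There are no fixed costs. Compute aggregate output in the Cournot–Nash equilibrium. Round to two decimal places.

Each firm earns π_i = (276 - Q)q_i - 56q_i.
First-order condition (treating rivals' output as given): 220 - 2q_i - q_j = 0.
With identical firms every q_j equals q_i, so q_j = q_i and 220 = 3q_i, giving q_i = 220/3.
Total output Q = 220/3 + 220/3 = 440/3.

146.67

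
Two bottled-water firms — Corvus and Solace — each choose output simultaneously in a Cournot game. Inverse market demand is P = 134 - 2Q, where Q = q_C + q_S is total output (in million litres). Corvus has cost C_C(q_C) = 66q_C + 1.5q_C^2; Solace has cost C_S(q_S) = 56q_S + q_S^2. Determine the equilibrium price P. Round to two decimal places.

Corvus's profit: π_C = (134 - 2Q)q_C - (66q_C + (3/2)q_C²). Setting ∂π_C/∂q_C = 0: 68 - 7q_C - 2(q_S) = 0.
Solace's profit: π_S = (134 - 2Q)q_S - (56q_S + q_S²). Setting ∂π_S/∂q_S = 0: 78 - 6q_S - 2(q_C) = 0.
Best responses: q_C = (68 - 2q_S)/7, q_S = (78 - 2q_C)/6.
Substituting one into the other gives q_C = 126/19 and q_S = 205/19.
Total output Q = 331/19, so price P = 134 - 2·(331/19) = 1884/19.

99.16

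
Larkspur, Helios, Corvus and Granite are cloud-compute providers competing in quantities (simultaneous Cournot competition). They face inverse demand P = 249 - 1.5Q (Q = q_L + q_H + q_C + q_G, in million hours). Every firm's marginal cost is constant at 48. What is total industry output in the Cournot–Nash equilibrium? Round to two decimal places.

A representative firm's profit is π_i = q_i(249 - 1.5Q) - 48q_i.
Setting ∂π_i/∂q_i = 0 with rivals' quantities fixed: 201 - 3q_i - (3/2)·Σ_{j≠i} q_j = 0.
With identical firms every q_j equals q_i, so Σ_{j≠i} q_j = 3q_i and 201 = (15/2)q_i, giving q_i = 134/5.
Total output Q = 134/5 + 134/5 + 134/5 + 134/5 = 536/5.

107.20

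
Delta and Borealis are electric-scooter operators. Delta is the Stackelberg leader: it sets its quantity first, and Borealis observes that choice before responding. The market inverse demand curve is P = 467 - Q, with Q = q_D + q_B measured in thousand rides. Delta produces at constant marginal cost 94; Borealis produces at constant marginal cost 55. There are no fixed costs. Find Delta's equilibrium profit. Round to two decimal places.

The follower Borealis best-responds to any q_D: π_B = (467 - Q)q_B - 55q_B.
Setting the follower's marginal profit to zero, 412 - q_D - 2q_B = 0, i.e. q_B = (412 - q_D)/2.
Delta substitutes q_B(q_D) into its own profit: π_D = q_D(467 - q_D - (412 - q_D)/2) - 94q_D = (261 - (1/2)q_D)q_D - 94q_D.
Maximising: ∂π_D/∂q_D = 167 - q_D = 0, giving q_D = 167.
Then q_B = (412 - 167)/2 = 245/2.
Price P = 467 - 579/2 = 355/2.
Delta's profit: (355/2 - 94)·167 = 13944.5000.

13944.50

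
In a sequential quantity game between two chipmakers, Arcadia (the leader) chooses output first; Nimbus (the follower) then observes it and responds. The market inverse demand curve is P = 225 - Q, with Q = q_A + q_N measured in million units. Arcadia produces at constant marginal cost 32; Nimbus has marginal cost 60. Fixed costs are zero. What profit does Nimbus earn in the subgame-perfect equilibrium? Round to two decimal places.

742.56

Solve by backward induction. Given q_A, the follower Nimbus maximises π_N = (225 - q_A - q_N)q_N - 60q_N.
Follower FOC: 165 - q_A - 2q_N = 0, so q_N(q_A) = (165 - q_A)/2.
The leader anticipates this reaction. Substituting into P = 225 - Q gives P = 285/2 - (1/2)q_A, so π_A = (285/2 - (1/2)q_A)q_A - 32q_A.
Leader FOC: 221/2 - q_A = 0, so q_A = 221/2.
Then q_N = (165 - 221/2)/2 = 109/4.
Price P = 225 - 551/4 = 349/4.
Nimbus's profit: (349/4 - 60)·(109/4) = 742.5625.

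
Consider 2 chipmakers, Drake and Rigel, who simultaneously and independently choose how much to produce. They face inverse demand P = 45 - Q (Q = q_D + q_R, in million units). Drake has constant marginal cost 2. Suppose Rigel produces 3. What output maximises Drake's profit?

With the rival's output fixed at 3, Drake's profit is π_D = (45 - 3 - q_D)q_D - (2q_D) = (42 - q_D)q_D - (2q_D).
∂π_D/∂q_D = 40 - 2q_D = 0, so q_D = 20.

20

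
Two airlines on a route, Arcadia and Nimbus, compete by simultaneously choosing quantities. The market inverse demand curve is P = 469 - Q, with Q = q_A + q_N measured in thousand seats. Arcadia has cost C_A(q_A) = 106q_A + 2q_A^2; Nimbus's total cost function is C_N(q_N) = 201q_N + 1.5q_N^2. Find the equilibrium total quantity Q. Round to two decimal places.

Arcadia's profit: π_A = (469 - Q)q_A - (106q_A + 2q_A²). Setting ∂π_A/∂q_A = 0: 363 - 6q_A - (q_N) = 0.
Nimbus's first-order condition: 268 - 5q_N - (q_A) = 0.
Best responses: q_A = (363 - q_N)/6, q_N = (268 - q_A)/5.
Solving the pair: q_A = 1547/29, q_N = 1245/29.
Total output Q = 1547/29 + 1245/29 = 96.2759.

96.28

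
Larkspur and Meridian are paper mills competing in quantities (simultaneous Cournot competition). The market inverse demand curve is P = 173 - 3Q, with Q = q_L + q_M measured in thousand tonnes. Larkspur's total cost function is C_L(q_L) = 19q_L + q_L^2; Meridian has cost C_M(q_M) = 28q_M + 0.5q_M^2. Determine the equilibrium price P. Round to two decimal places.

Larkspur's profit: π_L = (173 - 3Q)q_L - (19q_L + q_L²). Setting ∂π_L/∂q_L = 0: 154 - 8q_L - 3(q_M) = 0.
Meridian's first-order condition: 145 - 7q_M - 3(q_L) = 0.
So q_L = (154 - 3q_M)/8 and q_M = (145 - 3q_L)/7.
Substituting one into the other gives q_L = 643/47 and q_M = 698/47.
Total output Q = 1341/47, so price P = 173 - 3·(1341/47) = 87.4043.

87.40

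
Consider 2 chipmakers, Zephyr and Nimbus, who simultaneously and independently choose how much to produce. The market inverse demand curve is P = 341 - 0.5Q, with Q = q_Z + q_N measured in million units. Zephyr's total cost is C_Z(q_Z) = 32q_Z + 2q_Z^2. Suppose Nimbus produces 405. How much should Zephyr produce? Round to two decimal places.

With the rival's output fixed at 405, Zephyr's profit is π_Z = (341 - (1/2)·405 - (1/2)q_Z)q_Z - (32q_Z + 2q_Z²) = (277/2 - (1/2)q_Z)q_Z - (32q_Z + 2q_Z²).
∂π_Z/∂q_Z = 213/2 - 5q_Z = 0, so q_Z = 213/10.

21.30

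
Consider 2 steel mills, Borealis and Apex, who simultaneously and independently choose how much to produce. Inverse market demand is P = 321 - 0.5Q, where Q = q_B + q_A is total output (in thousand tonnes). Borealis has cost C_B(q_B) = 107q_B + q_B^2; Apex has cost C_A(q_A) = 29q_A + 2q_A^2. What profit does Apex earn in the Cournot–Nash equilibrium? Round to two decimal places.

Borealis's profit: π_B = (321 - 0.5Q)q_B - (107q_B + q_B²). Setting ∂π_B/∂q_B = 0: 214 - 3q_B - (1/2)(q_A) = 0.
Apex's profit: π_A = (321 - 0.5Q)q_A - (29q_A + 2q_A²). Setting ∂π_A/∂q_A = 0: 292 - 5q_A - (1/2)(q_B) = 0.
Best responses: q_B = (214 - (1/2)q_A)/3, q_A = (292 - (1/2)q_B)/5.
Solving the pair: q_B = 62.6441, q_A = 52.1356.
Price P = 321 - (1/2)·114.7797 = 263.6102.
Apex's profit: 263.6102·52.1356 - 29·52.1356 - 2·52.1356² = 6795.3002.

6795.30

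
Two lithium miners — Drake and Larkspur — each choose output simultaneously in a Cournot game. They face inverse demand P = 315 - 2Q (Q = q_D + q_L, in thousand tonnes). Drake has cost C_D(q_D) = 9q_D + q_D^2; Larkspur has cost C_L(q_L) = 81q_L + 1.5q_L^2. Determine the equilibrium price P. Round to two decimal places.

Drake's profit: π_D = (315 - 2Q)q_D - (9q_D + q_D²). Setting ∂π_D/∂q_D = 0: 306 - 6q_D - 2(q_L) = 0.
Larkspur's profit: π_L = (315 - 2Q)q_L - (81q_L + (3/2)q_L²). Setting ∂π_L/∂q_L = 0: 234 - 7q_L - 2(q_D) = 0.
Rearranging gives the reaction functions q_D = (306 - 2q_L)/6 and q_L = (234 - 2q_D)/7.
Substituting one into the other gives q_D = 837/19 and q_L = 396/19.
Total output Q = 1233/19, so price P = 315 - 2·(1233/19) = 185.2105.

185.21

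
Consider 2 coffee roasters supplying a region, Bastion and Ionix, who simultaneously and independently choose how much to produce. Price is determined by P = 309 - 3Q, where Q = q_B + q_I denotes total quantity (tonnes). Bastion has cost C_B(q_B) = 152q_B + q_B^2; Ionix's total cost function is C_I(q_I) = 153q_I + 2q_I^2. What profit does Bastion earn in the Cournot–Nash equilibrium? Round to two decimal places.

Bastion's profit: π_B = (309 - 3Q)q_B - (152q_B + q_B²). Setting ∂π_B/∂q_B = 0: 157 - 8q_B - 3(q_I) = 0.
Ionix's profit: π_I = (309 - 3Q)q_I - (153q_I + 2q_I²). Setting ∂π_I/∂q_I = 0: 156 - 10q_I - 3(q_B) = 0.
Best responses: q_B = (157 - 3q_I)/8, q_I = (156 - 3q_B)/10.
Substituting one into the other gives q_B = 1102/71 and q_I = 777/71.
Price P = 309 - 3·(1879/71) = 229.6056.
Bastion's profit: 229.6056·(1102/71) - 152·(1102/71) - (1102/71)² = 963.6215.

963.62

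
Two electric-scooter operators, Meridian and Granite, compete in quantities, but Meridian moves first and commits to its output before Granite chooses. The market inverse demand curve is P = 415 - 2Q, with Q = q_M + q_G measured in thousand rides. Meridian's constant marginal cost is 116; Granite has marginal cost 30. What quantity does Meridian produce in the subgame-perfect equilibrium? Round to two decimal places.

Solve by backward induction. Given q_M, the follower Granite maximises π_G = (415 - 2q_M - 2q_G)q_G - 30q_G.
Setting the follower's marginal profit to zero, 385 - 2q_M - 4q_G = 0, i.e. q_G = (385 - 2q_M)/4.
Meridian substitutes q_G(q_M) into its own profit: π_M = q_M(415 - 2q_M - (385 - 2q_M)/2) - 116q_M = (445/2 - q_M)q_M - 116q_M.
The leader's first-order condition 213/2 - 2q_M = 0 yields q_M = 213/4.
Then q_G = (385 - 2·(213/4))/4 = 557/8.

53.25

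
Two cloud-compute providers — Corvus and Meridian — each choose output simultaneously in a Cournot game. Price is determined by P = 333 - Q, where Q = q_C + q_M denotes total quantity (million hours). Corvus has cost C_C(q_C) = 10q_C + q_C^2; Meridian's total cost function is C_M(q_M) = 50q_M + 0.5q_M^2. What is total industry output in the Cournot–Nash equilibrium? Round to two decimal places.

135.91

Corvus's profit: π_C = (333 - Q)q_C - (10q_C + q_C²). Setting ∂π_C/∂q_C = 0: 323 - 4q_C - (q_M) = 0.
Meridian's first-order condition: 283 - 3q_M - (q_C) = 0.
So q_C = (323 - q_M)/4 and q_M = (283 - q_C)/3.
Substituting one into the other gives q_C = 686/11 and q_M = 809/11.
Total output Q = 686/11 + 809/11 = 1495/11.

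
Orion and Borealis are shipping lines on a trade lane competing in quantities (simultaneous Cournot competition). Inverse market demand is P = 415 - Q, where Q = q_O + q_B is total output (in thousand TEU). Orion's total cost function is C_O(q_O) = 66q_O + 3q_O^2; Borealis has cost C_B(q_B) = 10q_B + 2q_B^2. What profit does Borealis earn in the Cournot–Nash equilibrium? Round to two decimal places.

Orion's profit: π_O = (415 - Q)q_O - (66q_O + 3q_O²). Setting ∂π_O/∂q_O = 0: 349 - 8q_O - (q_B) = 0.
Borealis's first-order condition: 405 - 6q_B - (q_O) = 0.
Best responses: q_O = (349 - q_B)/8, q_B = (405 - q_O)/6.
Solving the pair: q_O = 1689/47, q_B = 61.5106.
Price P = 415 - 97.4468 = 317.5532.
Borealis's profit: 317.5532·61.5106 - 10·61.5106 - 2·61.5106² = 11350.6759.

11350.68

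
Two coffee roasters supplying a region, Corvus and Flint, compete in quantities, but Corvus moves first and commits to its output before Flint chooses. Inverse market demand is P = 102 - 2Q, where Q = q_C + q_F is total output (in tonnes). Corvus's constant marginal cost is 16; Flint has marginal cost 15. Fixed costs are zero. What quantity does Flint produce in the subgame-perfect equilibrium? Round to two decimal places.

11.13

Solve by backward induction. Given q_C, the follower Flint maximises π_F = (102 - 2q_C - 2q_F)q_F - 15q_F.
∂π_F/∂q_F = 87 - 2q_C - 4q_F = 0 gives the reaction function q_F = (87 - 2q_C)/4.
The leader anticipates this reaction. Substituting into P = 102 - 2Q gives P = 117/2 - q_C, so π_C = (117/2 - q_C)q_C - 16q_C.
Maximising: ∂π_C/∂q_C = 85/2 - 2q_C = 0, giving q_C = 85/4.
Then q_F = (87 - 2·(85/4))/4 = 89/8.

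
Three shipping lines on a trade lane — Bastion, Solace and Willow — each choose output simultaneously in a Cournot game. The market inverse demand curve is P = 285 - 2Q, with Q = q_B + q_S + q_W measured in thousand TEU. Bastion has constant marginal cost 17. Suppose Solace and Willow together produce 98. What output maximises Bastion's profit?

18

With rivals' combined output fixed at 98, Bastion's profit is π_B = (285 - 2·98 - 2q_B)q_B - (17q_B) = (89 - 2q_B)q_B - (17q_B).
∂π_B/∂q_B = 72 - 4q_B = 0, so q_B = 18.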